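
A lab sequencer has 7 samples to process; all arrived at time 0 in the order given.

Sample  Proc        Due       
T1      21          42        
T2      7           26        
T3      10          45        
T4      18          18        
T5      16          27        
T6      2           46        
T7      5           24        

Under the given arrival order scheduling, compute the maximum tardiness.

55

FIFO (arrival order): T1 T2 T3 T4 T5 T6 T7.
T1: 0→21, due 42, tardiness 0
T2: 21→28, due 26, tardiness 2
T3: 28→38, due 45, tardiness 0
T4: 38→56, due 18, tardiness 38
T5: 56→72, due 27, tardiness 45
T6: 72→74, due 46, tardiness 28
T7: 74→79, due 24, tardiness 55
Maximum = 55.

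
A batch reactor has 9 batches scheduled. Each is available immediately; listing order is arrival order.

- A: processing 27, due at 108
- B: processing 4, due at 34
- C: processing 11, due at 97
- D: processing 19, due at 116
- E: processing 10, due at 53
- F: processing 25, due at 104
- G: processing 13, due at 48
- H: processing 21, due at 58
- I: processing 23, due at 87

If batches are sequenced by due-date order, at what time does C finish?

82

EDD (increasing due date): B G E H I C F A D.
B: 0→4
G: 4→17
E: 17→27
H: 27→48
I: 48→71
C: 71→82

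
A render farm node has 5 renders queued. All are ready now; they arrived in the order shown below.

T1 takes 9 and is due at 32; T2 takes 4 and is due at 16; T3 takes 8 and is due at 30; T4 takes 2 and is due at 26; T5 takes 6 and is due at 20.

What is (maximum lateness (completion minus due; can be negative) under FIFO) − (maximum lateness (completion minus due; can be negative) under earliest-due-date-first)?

FIFO (arrival order): T1 T2 T3 T4 T5.
T1: 0→9, due 32, lateness -23
T2: 9→13, due 16, lateness -3
T3: 13→21, due 30, lateness -9
T4: 21→23, due 26, lateness -3
T5: 23→29, due 20, lateness 9
Maximum = 9.
EDD (increasing due date): T2 T5 T4 T3 T1.
T2: 0→4, due 16, lateness -12
T5: 4→10, due 20, lateness -10
T4: 10→12, due 26, lateness -14
T3: 12→20, due 30, lateness -10
T1: 20→29, due 32, lateness -3
Maximum = -3.
Difference = 9 − -3 = 12.

12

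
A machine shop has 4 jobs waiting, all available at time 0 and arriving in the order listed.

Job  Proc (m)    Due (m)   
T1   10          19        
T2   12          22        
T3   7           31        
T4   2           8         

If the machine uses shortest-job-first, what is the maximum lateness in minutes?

9

SPT (increasing processing time): T4 T3 T1 T2.
T4: 0→2, due 8, lateness -6
T3: 2→9, due 31, lateness -22
T1: 9→19, due 19, lateness 0
T2: 19→31, due 22, lateness 9
Maximum = 9.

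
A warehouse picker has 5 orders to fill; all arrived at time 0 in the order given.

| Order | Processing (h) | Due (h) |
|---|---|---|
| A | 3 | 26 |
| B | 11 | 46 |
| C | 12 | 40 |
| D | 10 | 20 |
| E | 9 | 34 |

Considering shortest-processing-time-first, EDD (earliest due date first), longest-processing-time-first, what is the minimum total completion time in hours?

SPT (increasing processing time): A E D B C.
A: 0→3
E: 3→12
D: 12→22
B: 22→33
C: 33→45
Sum = 3+12+22+33+45 = 115.
EDD (increasing due date): D A E C B.
D: 0→10
A: 10→13
E: 13→22
C: 22→34
B: 34→45
Sum = 10+13+22+34+45 = 124.
LPT (decreasing processing time): C B D E A.
C: 0→12
B: 12→23
D: 23→33
E: 33→42
A: 42→45
Sum = 12+23+33+42+45 = 155.
SPT 115, EDD 124, LPT 155 → minimum 115.

115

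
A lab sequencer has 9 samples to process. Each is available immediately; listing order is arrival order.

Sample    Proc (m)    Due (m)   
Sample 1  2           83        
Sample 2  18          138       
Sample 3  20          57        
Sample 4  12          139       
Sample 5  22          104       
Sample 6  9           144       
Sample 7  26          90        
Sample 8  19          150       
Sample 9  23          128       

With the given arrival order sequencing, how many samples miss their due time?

FIFO (arrival order): Sample 1 Sample 2 Sample 3 Sample 4 Sample 5 Sample 6 Sample 7 Sample 8 Sample 9.
Sample 1: 0→2, due 83, tardiness 0
Sample 2: 2→20, due 138, tardiness 0
Sample 3: 20→40, due 57, tardiness 0
Sample 4: 40→52, due 139, tardiness 0
Sample 5: 52→74, due 104, tardiness 0
Sample 6: 74→83, due 144, tardiness 0
Sample 7: 83→109, due 90, tardiness 19
Sample 8: 109→128, due 150, tardiness 0
Sample 9: 128→151, due 128, tardiness 23
Late samples: 2.

2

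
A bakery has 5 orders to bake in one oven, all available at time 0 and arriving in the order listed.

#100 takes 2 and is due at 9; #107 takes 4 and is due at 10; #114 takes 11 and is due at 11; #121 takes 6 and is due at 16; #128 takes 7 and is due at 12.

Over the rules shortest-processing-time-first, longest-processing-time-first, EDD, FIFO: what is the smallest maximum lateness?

14

SPT (increasing processing time): #100 #107 #121 #128 #114.
#100: 0→2, due 9, lateness -7
#107: 2→6, due 10, lateness -4
#121: 6→12, due 16, lateness -4
#128: 12→19, due 12, lateness 7
#114: 19→30, due 11, lateness 19
Maximum = 19.
LPT (decreasing processing time): #114 #128 #121 #107 #100.
#114: 0→11, due 11, lateness 0
#128: 11→18, due 12, lateness 6
#121: 18→24, due 16, lateness 8
#107: 24→28, due 10, lateness 18
#100: 28→30, due 9, lateness 21
Maximum = 21.
EDD (increasing due date): #100 #107 #114 #128 #121.
#100: 0→2, due 9, lateness -7
#107: 2→6, due 10, lateness -4
#114: 6→17, due 11, lateness 6
#128: 17→24, due 12, lateness 12
#121: 24→30, due 16, lateness 14
Maximum = 14.
FIFO (arrival order): #100 #107 #114 #121 #128.
#100: 0→2, due 9, lateness -7
#107: 2→6, due 10, lateness -4
#114: 6→17, due 11, lateness 6
#121: 17→23, due 16, lateness 7
#128: 23→30, due 12, lateness 18
Maximum = 18.
SPT 19, LPT 21, EDD 14, FIFO 18 → minimum 14.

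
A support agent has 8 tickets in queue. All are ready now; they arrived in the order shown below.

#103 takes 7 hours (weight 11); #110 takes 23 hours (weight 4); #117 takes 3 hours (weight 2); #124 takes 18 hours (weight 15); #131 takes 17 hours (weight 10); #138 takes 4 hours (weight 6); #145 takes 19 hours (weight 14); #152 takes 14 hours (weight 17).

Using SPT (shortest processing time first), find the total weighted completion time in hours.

SPT (increasing processing time): #117 #138 #103 #152 #131 #124 #145 #110.
#117: finishes 3, weight 2, w·C = 6
#138: finishes 7, weight 6, w·C = 42
#103: finishes 14, weight 11, w·C = 154
#152: finishes 28, weight 17, w·C = 476
#131: finishes 45, weight 10, w·C = 450
#124: finishes 63, weight 15, w·C = 945
#145: finishes 82, weight 14, w·C = 1148
#110: finishes 105, weight 4, w·C = 420
Sum = 6+42+154+476+450+945+1148+420 = 3641.

3641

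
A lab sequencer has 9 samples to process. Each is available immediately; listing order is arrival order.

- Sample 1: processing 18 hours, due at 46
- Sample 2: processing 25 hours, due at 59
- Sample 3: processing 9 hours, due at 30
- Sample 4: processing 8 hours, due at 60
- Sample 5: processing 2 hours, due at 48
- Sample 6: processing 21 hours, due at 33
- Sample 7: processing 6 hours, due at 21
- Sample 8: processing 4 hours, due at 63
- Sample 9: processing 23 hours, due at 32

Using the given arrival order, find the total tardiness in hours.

FIFO (arrival order): Sample 1 Sample 2 Sample 3 Sample 4 Sample 5 Sample 6 Sample 7 Sample 8 Sample 9.
Sample 1: 0→18, due 46, tardiness 0
Sample 2: 18→43, due 59, tardiness 0
Sample 3: 43→52, due 30, tardiness 22
Sample 4: 52→60, due 60, tardiness 0
Sample 5: 60→62, due 48, tardiness 14
Sample 6: 62→83, due 33, tardiness 50
Sample 7: 83→89, due 21, tardiness 68
Sample 8: 89→93, due 63, tardiness 30
Sample 9: 93→116, due 32, tardiness 84
Sum = 0+0+22+0+14+50+68+30+84 = 268.

268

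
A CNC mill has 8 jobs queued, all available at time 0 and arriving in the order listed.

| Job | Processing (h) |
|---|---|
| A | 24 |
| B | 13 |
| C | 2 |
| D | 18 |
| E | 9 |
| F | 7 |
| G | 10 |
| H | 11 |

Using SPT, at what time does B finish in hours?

SPT (increasing processing time): C F E G H B D A.
C: 0→2
F: 2→9
E: 9→18
G: 18→28
H: 28→39
B: 39→52

52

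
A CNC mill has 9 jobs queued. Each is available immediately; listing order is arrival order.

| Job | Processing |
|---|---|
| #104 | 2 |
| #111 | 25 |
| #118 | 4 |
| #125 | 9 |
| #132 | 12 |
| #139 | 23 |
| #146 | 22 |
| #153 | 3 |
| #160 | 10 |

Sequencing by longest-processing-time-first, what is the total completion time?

LPT (decreasing processing time): #111 #139 #146 #132 #160 #125 #118 #153 #104.
#111: 0→25
#139: 25→48
#146: 48→70
#132: 70→82
#160: 82→92
#125: 92→101
#118: 101→105
#153: 105→108
#104: 108→110
Sum = 25+48+70+82+92+101+105+108+110 = 741.

741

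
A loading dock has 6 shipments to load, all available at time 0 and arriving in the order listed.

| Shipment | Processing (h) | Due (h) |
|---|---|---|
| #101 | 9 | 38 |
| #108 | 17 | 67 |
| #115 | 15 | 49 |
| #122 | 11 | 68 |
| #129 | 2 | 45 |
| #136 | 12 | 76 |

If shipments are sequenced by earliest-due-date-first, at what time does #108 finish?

43

EDD (increasing due date): #101 #129 #115 #108 #122 #136.
#101: 0→9
#129: 9→11
#115: 11→26
#108: 26→43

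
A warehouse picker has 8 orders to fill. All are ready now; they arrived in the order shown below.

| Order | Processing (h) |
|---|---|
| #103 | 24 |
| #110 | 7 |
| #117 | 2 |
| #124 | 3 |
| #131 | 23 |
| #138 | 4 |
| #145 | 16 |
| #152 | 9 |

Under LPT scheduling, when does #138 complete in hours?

LPT (decreasing processing time): #103 #131 #145 #152 #110 #138 #124 #117.
#103: 0→24
#131: 24→47
#145: 47→63
#152: 63→72
#110: 72→79
#138: 79→83

83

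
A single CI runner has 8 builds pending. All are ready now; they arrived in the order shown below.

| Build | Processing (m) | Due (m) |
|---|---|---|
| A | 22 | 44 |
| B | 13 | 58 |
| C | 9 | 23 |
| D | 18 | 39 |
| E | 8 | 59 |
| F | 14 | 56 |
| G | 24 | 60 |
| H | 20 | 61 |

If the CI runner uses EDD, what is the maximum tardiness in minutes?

67

EDD (increasing due date): C D A F B E G H.
C: 0→9, due 23, tardiness 0
D: 9→27, due 39, tardiness 0
A: 27→49, due 44, tardiness 5
F: 49→63, due 56, tardiness 7
B: 63→76, due 58, tardiness 18
E: 76→84, due 59, tardiness 25
G: 84→108, due 60, tardiness 48
H: 108→128, due 61, tardiness 67
Maximum = 67.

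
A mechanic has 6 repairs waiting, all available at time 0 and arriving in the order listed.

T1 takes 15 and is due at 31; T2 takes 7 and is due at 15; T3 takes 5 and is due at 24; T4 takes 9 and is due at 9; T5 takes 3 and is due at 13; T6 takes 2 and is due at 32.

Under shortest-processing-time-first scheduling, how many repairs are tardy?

3

SPT (increasing processing time): T6 T5 T3 T2 T4 T1.
T6: 0→2, due 32, tardiness 0
T5: 2→5, due 13, tardiness 0
T3: 5→10, due 24, tardiness 0
T2: 10→17, due 15, tardiness 2
T4: 17→26, due 9, tardiness 17
T1: 26→41, due 31, tardiness 10
Late repairs: 3.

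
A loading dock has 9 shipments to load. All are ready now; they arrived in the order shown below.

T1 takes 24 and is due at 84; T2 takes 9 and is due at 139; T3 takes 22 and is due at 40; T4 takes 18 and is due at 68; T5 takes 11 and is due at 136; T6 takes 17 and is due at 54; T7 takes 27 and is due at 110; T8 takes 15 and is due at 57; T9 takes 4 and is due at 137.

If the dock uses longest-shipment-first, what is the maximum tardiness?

LPT (decreasing processing time): T7 T1 T3 T4 T6 T8 T5 T2 T9.
T7: 0→27, due 110, tardiness 0
T1: 27→51, due 84, tardiness 0
T3: 51→73, due 40, tardiness 33
T4: 73→91, due 68, tardiness 23
T6: 91→108, due 54, tardiness 54
T8: 108→123, due 57, tardiness 66
T5: 123→134, due 136, tardiness 0
T2: 134→143, due 139, tardiness 4
T9: 143→147, due 137, tardiness 10
Maximum = 66.

66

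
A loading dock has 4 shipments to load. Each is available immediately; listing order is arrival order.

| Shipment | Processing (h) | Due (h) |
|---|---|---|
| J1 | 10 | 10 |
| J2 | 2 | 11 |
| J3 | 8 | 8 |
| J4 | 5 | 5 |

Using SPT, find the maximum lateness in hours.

15

SPT (increasing processing time): J2 J4 J3 J1.
J2: 0→2, due 11, lateness -9
J4: 2→7, due 5, lateness 2
J3: 7→15, due 8, lateness 7
J1: 15→25, due 10, lateness 15
Maximum = 15.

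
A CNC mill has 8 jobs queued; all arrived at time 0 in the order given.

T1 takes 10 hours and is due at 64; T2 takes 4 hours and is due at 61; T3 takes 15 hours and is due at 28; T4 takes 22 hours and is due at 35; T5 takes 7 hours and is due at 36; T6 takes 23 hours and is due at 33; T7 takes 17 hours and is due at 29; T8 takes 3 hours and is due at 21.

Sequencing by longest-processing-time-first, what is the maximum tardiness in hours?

LPT (decreasing processing time): T6 T4 T7 T3 T1 T5 T2 T8.
T6: 0→23, due 33, tardiness 0
T4: 23→45, due 35, tardiness 10
T7: 45→62, due 29, tardiness 33
T3: 62→77, due 28, tardiness 49
T1: 77→87, due 64, tardiness 23
T5: 87→94, due 36, tardiness 58
T2: 94→98, due 61, tardiness 37
T8: 98→101, due 21, tardiness 80
Maximum = 80.

80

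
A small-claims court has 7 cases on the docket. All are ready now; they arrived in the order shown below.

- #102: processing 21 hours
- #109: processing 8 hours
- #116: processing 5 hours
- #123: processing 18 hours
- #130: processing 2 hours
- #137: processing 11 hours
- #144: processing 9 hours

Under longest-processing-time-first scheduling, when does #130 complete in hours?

74

LPT (decreasing processing time): #102 #123 #137 #144 #109 #116 #130.
#102: 0→21
#123: 21→39
#137: 39→50
#144: 50→59
#109: 59→67
#116: 67→72
#130: 72→74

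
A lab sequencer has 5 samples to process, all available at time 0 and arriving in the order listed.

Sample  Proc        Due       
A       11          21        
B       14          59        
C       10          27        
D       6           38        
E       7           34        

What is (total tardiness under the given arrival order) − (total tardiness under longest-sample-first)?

-5

FIFO (arrival order): A B C D E.
A: 0→11, due 21, tardiness 0
B: 11→25, due 59, tardiness 0
C: 25→35, due 27, tardiness 8
D: 35→41, due 38, tardiness 3
E: 41→48, due 34, tardiness 14
Sum = 0+0+8+3+14 = 25.
LPT (decreasing processing time): B A C E D.
B: 0→14, due 59, tardiness 0
A: 14→25, due 21, tardiness 4
C: 25→35, due 27, tardiness 8
E: 35→42, due 34, tardiness 8
D: 42→48, due 38, tardiness 10
Sum = 0+4+8+8+10 = 30.
Difference = 25 − 30 = -5.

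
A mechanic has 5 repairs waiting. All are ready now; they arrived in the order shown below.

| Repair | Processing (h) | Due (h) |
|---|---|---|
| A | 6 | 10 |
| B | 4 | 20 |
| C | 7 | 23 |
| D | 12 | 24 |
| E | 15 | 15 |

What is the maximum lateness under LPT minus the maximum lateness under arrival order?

1

LPT (decreasing processing time): E D C A B.
E: 0→15, due 15, lateness 0
D: 15→27, due 24, lateness 3
C: 27→34, due 23, lateness 11
A: 34→40, due 10, lateness 30
B: 40→44, due 20, lateness 24
Maximum = 30.
FIFO (arrival order): A B C D E.
A: 0→6, due 10, lateness -4
B: 6→10, due 20, lateness -10
C: 10→17, due 23, lateness -6
D: 17→29, due 24, lateness 5
E: 29→44, due 15, lateness 29
Maximum = 29.
Difference = 30 − 29 = 1.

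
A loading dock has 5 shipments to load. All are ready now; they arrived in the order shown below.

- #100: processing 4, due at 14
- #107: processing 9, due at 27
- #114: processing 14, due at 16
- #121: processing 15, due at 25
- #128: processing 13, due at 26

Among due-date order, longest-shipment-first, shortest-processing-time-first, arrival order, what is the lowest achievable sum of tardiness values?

EDD (increasing due date): #100 #114 #121 #128 #107.
#100: 0→4, due 14, tardiness 0
#114: 4→18, due 16, tardiness 2
#121: 18→33, due 25, tardiness 8
#128: 33→46, due 26, tardiness 20
#107: 46→55, due 27, tardiness 28
Sum = 0+2+8+20+28 = 58.
LPT (decreasing processing time): #121 #114 #128 #107 #100.
#121: 0→15, due 25, tardiness 0
#114: 15→29, due 16, tardiness 13
#128: 29→42, due 26, tardiness 16
#107: 42→51, due 27, tardiness 24
#100: 51→55, due 14, tardiness 41
Sum = 0+13+16+24+41 = 94.
SPT (increasing processing time): #100 #107 #128 #114 #121.
#100: 0→4, due 14, tardiness 0
#107: 4→13, due 27, tardiness 0
#128: 13→26, due 26, tardiness 0
#114: 26→40, due 16, tardiness 24
#121: 40→55, due 25, tardiness 30
Sum = 0+0+0+24+30 = 54.
FIFO (arrival order): #100 #107 #114 #121 #128.
#100: 0→4, due 14, tardiness 0
#107: 4→13, due 27, tardiness 0
#114: 13→27, due 16, tardiness 11
#121: 27→42, due 25, tardiness 17
#128: 42→55, due 26, tardiness 29
Sum = 0+0+11+17+29 = 57.
EDD 58, LPT 94, SPT 54, FIFO 57 → minimum 54.

54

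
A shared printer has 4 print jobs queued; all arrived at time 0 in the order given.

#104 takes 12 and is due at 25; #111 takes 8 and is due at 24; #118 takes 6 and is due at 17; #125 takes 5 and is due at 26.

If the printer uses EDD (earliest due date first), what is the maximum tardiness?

EDD (increasing due date): #118 #111 #104 #125.
#118: 0→6, due 17, tardiness 0
#111: 6→14, due 24, tardiness 0
#104: 14→26, due 25, tardiness 1
#125: 26→31, due 26, tardiness 5
Maximum = 5.

5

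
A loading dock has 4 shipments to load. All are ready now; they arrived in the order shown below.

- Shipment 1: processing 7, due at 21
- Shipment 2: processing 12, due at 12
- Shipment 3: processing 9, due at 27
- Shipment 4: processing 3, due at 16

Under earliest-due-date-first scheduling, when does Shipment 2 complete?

EDD (increasing due date): Shipment 2 Shipment 4 Shipment 1 Shipment 3.
Shipment 2: 0→12

12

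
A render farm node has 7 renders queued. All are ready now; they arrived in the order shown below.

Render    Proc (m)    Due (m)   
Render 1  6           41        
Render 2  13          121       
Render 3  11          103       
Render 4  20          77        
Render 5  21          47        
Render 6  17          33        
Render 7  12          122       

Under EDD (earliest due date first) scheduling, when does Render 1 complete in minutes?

23

EDD (increasing due date): Render 6 Render 1 Render 5 Render 4 Render 3 Render 2 Render 7.
Render 6: 0→17
Render 1: 17→23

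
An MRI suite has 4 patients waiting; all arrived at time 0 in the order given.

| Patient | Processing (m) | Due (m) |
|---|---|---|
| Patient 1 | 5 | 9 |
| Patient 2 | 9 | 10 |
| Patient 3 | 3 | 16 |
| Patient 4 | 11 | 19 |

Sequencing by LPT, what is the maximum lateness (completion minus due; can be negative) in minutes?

16

LPT (decreasing processing time): Patient 4 Patient 2 Patient 1 Patient 3.
Patient 4: 0→11, due 19, lateness -8
Patient 2: 11→20, due 10, lateness 10
Patient 1: 20→25, due 9, lateness 16
Patient 3: 25→28, due 16, lateness 12
Maximum = 16.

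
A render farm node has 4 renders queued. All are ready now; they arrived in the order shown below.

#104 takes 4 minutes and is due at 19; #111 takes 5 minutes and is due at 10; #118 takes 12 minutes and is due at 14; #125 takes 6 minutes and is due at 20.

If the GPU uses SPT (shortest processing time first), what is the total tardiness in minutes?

13

SPT (increasing processing time): #104 #111 #125 #118.
#104: 0→4, due 19, tardiness 0
#111: 4→9, due 10, tardiness 0
#125: 9→15, due 20, tardiness 0
#118: 15→27, due 14, tardiness 13
Sum = 0+0+0+13 = 13.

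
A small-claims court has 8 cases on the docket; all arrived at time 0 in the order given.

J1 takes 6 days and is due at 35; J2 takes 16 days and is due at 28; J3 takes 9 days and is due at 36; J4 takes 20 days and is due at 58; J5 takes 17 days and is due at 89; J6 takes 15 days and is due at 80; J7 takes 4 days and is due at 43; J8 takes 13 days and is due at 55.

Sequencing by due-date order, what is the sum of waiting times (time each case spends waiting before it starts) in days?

303

EDD (increasing due date): J2 J1 J3 J7 J8 J4 J6 J5.
J2: waits 0, runs 0→16
J1: waits 16, runs 16→22
J3: waits 22, runs 22→31
J7: waits 31, runs 31→35
J8: waits 35, runs 35→48
J4: waits 48, runs 48→68
J6: waits 68, runs 68→83
J5: waits 83, runs 83→100
Sum = 0+16+22+31+35+48+68+83 = 303.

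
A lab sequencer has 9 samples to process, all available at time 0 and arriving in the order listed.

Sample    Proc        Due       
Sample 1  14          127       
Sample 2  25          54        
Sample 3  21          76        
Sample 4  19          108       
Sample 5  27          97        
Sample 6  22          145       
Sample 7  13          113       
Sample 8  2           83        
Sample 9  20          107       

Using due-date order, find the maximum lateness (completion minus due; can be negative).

18

EDD (increasing due date): Sample 2 Sample 3 Sample 8 Sample 5 Sample 9 Sample 4 Sample 7 Sample 1 Sample 6.
Sample 2: 0→25, due 54, lateness -29
Sample 3: 25→46, due 76, lateness -30
Sample 8: 46→48, due 83, lateness -35
Sample 5: 48→75, due 97, lateness -22
Sample 9: 75→95, due 107, lateness -12
Sample 4: 95→114, due 108, lateness 6
Sample 7: 114→127, due 113, lateness 14
Sample 1: 127→141, due 127, lateness 14
Sample 6: 141→163, due 145, lateness 18
Maximum = 18.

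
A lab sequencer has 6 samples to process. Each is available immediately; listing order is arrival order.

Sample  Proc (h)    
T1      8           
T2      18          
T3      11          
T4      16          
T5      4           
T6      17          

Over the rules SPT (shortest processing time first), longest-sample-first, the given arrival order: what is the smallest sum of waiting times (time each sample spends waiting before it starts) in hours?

SPT (increasing processing time): T5 T1 T3 T4 T6 T2.
T5: waits 0, runs 0→4
T1: waits 4, runs 4→12
T3: waits 12, runs 12→23
T4: waits 23, runs 23→39
T6: waits 39, runs 39→56
T2: waits 56, runs 56→74
Sum = 0+4+12+23+39+56 = 134.
LPT (decreasing processing time): T2 T6 T4 T3 T1 T5.
T2: waits 0, runs 0→18
T6: waits 18, runs 18→35
T4: waits 35, runs 35→51
T3: waits 51, runs 51→62
T1: waits 62, runs 62→70
T5: waits 70, runs 70→74
Sum = 0+18+35+51+62+70 = 236.
FIFO (arrival order): T1 T2 T3 T4 T5 T6.
T1: waits 0, runs 0→8
T2: waits 8, runs 8→26
T3: waits 26, runs 26→37
T4: waits 37, runs 37→53
T5: waits 53, runs 53→57
T6: waits 57, runs 57→74
Sum = 0+8+26+37+53+57 = 181.
SPT 134, LPT 236, FIFO 181 → minimum 134.

134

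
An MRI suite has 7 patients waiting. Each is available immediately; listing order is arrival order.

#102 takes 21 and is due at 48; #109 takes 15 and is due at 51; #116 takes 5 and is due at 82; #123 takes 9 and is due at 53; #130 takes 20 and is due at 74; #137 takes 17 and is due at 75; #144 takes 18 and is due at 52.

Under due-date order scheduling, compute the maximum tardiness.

25

EDD (increasing due date): #102 #109 #144 #123 #130 #137 #116.
#102: 0→21, due 48, tardiness 0
#109: 21→36, due 51, tardiness 0
#144: 36→54, due 52, tardiness 2
#123: 54→63, due 53, tardiness 10
#130: 63→83, due 74, tardiness 9
#137: 83→100, due 75, tardiness 25
#116: 100→105, due 82, tardiness 23
Maximum = 25.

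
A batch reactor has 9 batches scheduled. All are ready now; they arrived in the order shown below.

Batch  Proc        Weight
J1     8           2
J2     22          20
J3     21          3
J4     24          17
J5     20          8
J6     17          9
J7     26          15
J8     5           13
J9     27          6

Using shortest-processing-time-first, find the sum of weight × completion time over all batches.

7988

SPT (increasing processing time): J8 J1 J6 J5 J3 J2 J4 J7 J9.
J8: finishes 5, weight 13, w·C = 65
J1: finishes 13, weight 2, w·C = 26
J6: finishes 30, weight 9, w·C = 270
J5: finishes 50, weight 8, w·C = 400
J3: finishes 71, weight 3, w·C = 213
J2: finishes 93, weight 20, w·C = 1860
J4: finishes 117, weight 17, w·C = 1989
J7: finishes 143, weight 15, w·C = 2145
J9: finishes 170, weight 6, w·C = 1020
Sum = 65+26+270+400+213+1860+1989+2145+1020 = 7988.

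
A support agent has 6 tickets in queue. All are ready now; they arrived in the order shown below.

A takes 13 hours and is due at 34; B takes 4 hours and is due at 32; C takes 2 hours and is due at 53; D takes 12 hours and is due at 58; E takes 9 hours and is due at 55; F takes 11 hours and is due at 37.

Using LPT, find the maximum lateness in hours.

LPT (decreasing processing time): A D F E B C.
A: 0→13, due 34, lateness -21
D: 13→25, due 58, lateness -33
F: 25→36, due 37, lateness -1
E: 36→45, due 55, lateness -10
B: 45→49, due 32, lateness 17
C: 49→51, due 53, lateness -2
Maximum = 17.

17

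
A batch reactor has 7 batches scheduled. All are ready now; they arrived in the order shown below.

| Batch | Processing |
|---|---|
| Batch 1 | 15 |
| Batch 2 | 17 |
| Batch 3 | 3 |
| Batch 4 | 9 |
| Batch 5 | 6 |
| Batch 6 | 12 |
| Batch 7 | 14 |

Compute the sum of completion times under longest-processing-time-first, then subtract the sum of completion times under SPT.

130

LPT (decreasing processing time): Batch 2 Batch 1 Batch 7 Batch 6 Batch 4 Batch 5 Batch 3.
Batch 2: 0→17
Batch 1: 17→32
Batch 7: 32→46
Batch 6: 46→58
Batch 4: 58→67
Batch 5: 67→73
Batch 3: 73→76
Sum = 17+32+46+58+67+73+76 = 369.
SPT (increasing processing time): Batch 3 Batch 5 Batch 4 Batch 6 Batch 7 Batch 1 Batch 2.
Batch 3: 0→3
Batch 5: 3→9
Batch 4: 9→18
Batch 6: 18→30
Batch 7: 30→44
Batch 1: 44→59
Batch 2: 59→76
Sum = 3+9+18+30+44+59+76 = 239.
Difference = 369 − 239 = 130.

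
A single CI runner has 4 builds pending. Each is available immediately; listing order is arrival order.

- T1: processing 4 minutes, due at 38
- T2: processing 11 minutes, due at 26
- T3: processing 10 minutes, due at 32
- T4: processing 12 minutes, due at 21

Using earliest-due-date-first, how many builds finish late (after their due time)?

1

EDD (increasing due date): T4 T2 T3 T1.
T4: 0→12, due 21, tardiness 0
T2: 12→23, due 26, tardiness 0
T3: 23→33, due 32, tardiness 1
T1: 33→37, due 38, tardiness 0
Late builds: 1.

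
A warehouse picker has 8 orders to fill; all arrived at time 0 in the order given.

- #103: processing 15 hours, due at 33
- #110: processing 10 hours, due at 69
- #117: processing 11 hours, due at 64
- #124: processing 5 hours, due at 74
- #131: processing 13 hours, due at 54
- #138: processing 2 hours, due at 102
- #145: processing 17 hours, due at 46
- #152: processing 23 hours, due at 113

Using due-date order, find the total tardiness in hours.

0

EDD (increasing due date): #103 #145 #131 #117 #110 #124 #138 #152.
#103: 0→15, due 33, tardiness 0
#145: 15→32, due 46, tardiness 0
#131: 32→45, due 54, tardiness 0
#117: 45→56, due 64, tardiness 0
#110: 56→66, due 69, tardiness 0
#124: 66→71, due 74, tardiness 0
#138: 71→73, due 102, tardiness 0
#152: 73→96, due 113, tardiness 0
Sum = 0+0+0+0+0+0+0+0 = 0.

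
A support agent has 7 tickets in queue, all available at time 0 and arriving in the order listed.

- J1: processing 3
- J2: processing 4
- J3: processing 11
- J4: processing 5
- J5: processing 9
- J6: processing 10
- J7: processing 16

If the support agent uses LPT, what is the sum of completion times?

290

LPT (decreasing processing time): J7 J3 J6 J5 J4 J2 J1.
J7: 0→16
J3: 16→27
J6: 27→37
J5: 37→46
J4: 46→51
J2: 51→55
J1: 55→58
Sum = 16+27+37+46+51+55+58 = 290.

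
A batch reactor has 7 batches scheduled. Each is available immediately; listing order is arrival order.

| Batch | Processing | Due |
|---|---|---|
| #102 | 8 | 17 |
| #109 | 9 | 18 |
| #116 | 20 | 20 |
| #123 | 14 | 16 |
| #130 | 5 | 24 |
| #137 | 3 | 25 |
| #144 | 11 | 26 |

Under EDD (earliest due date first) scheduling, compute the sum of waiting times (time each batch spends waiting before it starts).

233

EDD (increasing due date): #123 #102 #109 #116 #130 #137 #144.
#123: waits 0, runs 0→14
#102: waits 14, runs 14→22
#109: waits 22, runs 22→31
#116: waits 31, runs 31→51
#130: waits 51, runs 51→56
#137: waits 56, runs 56→59
#144: waits 59, runs 59→70
Sum = 0+14+22+31+51+56+59 = 233.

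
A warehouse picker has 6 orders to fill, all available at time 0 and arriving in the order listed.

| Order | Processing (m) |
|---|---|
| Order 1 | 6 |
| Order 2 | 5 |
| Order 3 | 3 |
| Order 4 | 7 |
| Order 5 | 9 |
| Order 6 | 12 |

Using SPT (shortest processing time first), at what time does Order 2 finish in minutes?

8

SPT (increasing processing time): Order 3 Order 2 Order 1 Order 4 Order 5 Order 6.
Order 3: 0→3
Order 2: 3→8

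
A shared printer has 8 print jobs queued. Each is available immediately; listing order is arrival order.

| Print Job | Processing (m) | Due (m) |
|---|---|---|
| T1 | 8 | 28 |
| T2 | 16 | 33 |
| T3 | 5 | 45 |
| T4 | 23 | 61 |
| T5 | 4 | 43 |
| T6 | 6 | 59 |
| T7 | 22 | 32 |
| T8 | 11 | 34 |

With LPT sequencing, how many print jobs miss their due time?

LPT (decreasing processing time): T4 T7 T2 T8 T1 T6 T3 T5.
T4: 0→23, due 61, tardiness 0
T7: 23→45, due 32, tardiness 13
T2: 45→61, due 33, tardiness 28
T8: 61→72, due 34, tardiness 38
T1: 72→80, due 28, tardiness 52
T6: 80→86, due 59, tardiness 27
T3: 86→91, due 45, tardiness 46
T5: 91→95, due 43, tardiness 52
Late print jobs: 7.

7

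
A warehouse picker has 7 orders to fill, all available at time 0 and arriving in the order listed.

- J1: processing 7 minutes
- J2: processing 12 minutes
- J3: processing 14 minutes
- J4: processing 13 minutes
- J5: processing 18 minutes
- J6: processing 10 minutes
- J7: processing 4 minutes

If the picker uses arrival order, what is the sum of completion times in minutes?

FIFO (arrival order): J1 J2 J3 J4 J5 J6 J7.
J1: 0→7
J2: 7→19
J3: 19→33
J4: 33→46
J5: 46→64
J6: 64→74
J7: 74→78
Sum = 7+19+33+46+64+74+78 = 321.

321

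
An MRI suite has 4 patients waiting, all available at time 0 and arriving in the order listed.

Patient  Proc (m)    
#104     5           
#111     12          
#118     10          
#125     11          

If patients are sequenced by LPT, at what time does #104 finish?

38

LPT (decreasing processing time): #111 #125 #118 #104.
#111: 0→12
#125: 12→23
#118: 23→33
#104: 33→38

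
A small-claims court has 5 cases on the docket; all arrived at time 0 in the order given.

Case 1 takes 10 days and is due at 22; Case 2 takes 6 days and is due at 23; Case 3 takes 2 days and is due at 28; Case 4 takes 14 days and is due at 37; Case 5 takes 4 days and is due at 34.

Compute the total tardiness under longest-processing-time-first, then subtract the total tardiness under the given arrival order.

LPT (decreasing processing time): Case 4 Case 1 Case 2 Case 5 Case 3.
Case 4: 0→14, due 37, tardiness 0
Case 1: 14→24, due 22, tardiness 2
Case 2: 24→30, due 23, tardiness 7
Case 5: 30→34, due 34, tardiness 0
Case 3: 34→36, due 28, tardiness 8
Sum = 0+2+7+0+8 = 17.
FIFO (arrival order): Case 1 Case 2 Case 3 Case 4 Case 5.
Case 1: 0→10, due 22, tardiness 0
Case 2: 10→16, due 23, tardiness 0
Case 3: 16→18, due 28, tardiness 0
Case 4: 18→32, due 37, tardiness 0
Case 5: 32→36, due 34, tardiness 2
Sum = 0+0+0+0+2 = 2.
Difference = 17 − 2 = 15.

15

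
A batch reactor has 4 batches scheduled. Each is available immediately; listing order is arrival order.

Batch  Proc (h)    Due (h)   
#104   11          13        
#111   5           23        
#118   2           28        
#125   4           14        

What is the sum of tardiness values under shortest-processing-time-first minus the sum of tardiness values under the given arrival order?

1

SPT (increasing processing time): #118 #125 #111 #104.
#118: 0→2, due 28, tardiness 0
#125: 2→6, due 14, tardiness 0
#111: 6→11, due 23, tardiness 0
#104: 11→22, due 13, tardiness 9
Sum = 0+0+0+9 = 9.
FIFO (arrival order): #104 #111 #118 #125.
#104: 0→11, due 13, tardiness 0
#111: 11→16, due 23, tardiness 0
#118: 16→18, due 28, tardiness 0
#125: 18→22, due 14, tardiness 8
Sum = 0+0+0+8 = 8.
Difference = 9 − 8 = 1.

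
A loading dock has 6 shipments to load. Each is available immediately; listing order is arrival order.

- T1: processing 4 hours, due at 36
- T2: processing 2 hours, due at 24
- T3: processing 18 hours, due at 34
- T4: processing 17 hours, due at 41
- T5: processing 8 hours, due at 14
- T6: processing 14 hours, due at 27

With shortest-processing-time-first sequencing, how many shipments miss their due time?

SPT (increasing processing time): T2 T1 T5 T6 T4 T3.
T2: 0→2, due 24, tardiness 0
T1: 2→6, due 36, tardiness 0
T5: 6→14, due 14, tardiness 0
T6: 14→28, due 27, tardiness 1
T4: 28→45, due 41, tardiness 4
T3: 45→63, due 34, tardiness 29
Late shipments: 3.

3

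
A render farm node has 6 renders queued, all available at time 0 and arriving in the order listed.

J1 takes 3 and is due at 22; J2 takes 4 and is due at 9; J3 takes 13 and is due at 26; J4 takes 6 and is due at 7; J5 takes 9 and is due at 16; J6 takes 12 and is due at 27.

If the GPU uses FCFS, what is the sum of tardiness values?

58

FIFO (arrival order): J1 J2 J3 J4 J5 J6.
J1: 0→3, due 22, tardiness 0
J2: 3→7, due 9, tardiness 0
J3: 7→20, due 26, tardiness 0
J4: 20→26, due 7, tardiness 19
J5: 26→35, due 16, tardiness 19
J6: 35→47, due 27, tardiness 20
Sum = 0+0+0+19+19+20 = 58.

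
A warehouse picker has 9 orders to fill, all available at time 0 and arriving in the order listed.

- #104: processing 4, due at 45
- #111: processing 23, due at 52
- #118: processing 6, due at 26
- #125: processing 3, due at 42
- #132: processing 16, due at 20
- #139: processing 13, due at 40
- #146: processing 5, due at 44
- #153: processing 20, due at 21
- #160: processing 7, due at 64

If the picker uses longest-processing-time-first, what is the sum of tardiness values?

317

LPT (decreasing processing time): #111 #153 #132 #139 #160 #118 #146 #104 #125.
#111: 0→23, due 52, tardiness 0
#153: 23→43, due 21, tardiness 22
#132: 43→59, due 20, tardiness 39
#139: 59→72, due 40, tardiness 32
#160: 72→79, due 64, tardiness 15
#118: 79→85, due 26, tardiness 59
#146: 85→90, due 44, tardiness 46
#104: 90→94, due 45, tardiness 49
#125: 94→97, due 42, tardiness 55
Sum = 0+22+39+32+15+59+46+49+55 = 317.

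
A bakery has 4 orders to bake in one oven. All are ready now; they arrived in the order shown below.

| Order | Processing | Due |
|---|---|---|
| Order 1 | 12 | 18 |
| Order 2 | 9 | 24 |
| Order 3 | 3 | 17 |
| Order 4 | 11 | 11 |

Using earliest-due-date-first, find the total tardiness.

19

EDD (increasing due date): Order 4 Order 3 Order 1 Order 2.
Order 4: 0→11, due 11, tardiness 0
Order 3: 11→14, due 17, tardiness 0
Order 1: 14→26, due 18, tardiness 8
Order 2: 26→35, due 24, tardiness 11
Sum = 0+0+8+11 = 19.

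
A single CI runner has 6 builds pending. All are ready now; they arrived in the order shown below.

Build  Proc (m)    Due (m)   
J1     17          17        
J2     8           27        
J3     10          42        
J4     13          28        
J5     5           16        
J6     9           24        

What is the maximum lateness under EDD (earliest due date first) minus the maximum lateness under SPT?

-21

EDD (increasing due date): J5 J1 J6 J2 J4 J3.
J5: 0→5, due 16, lateness -11
J1: 5→22, due 17, lateness 5
J6: 22→31, due 24, lateness 7
J2: 31→39, due 27, lateness 12
J4: 39→52, due 28, lateness 24
J3: 52→62, due 42, lateness 20
Maximum = 24.
SPT (increasing processing time): J5 J2 J6 J3 J4 J1.
J5: 0→5, due 16, lateness -11
J2: 5→13, due 27, lateness -14
J6: 13→22, due 24, lateness -2
J3: 22→32, due 42, lateness -10
J4: 32→45, due 28, lateness 17
J1: 45→62, due 17, lateness 45
Maximum = 45.
Difference = 24 − 45 = -21.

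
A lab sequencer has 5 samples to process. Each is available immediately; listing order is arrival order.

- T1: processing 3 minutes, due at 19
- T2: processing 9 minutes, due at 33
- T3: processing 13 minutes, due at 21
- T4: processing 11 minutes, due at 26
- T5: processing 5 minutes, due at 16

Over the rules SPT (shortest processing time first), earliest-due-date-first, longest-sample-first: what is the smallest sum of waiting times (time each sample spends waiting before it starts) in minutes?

56

SPT (increasing processing time): T1 T5 T2 T4 T3.
T1: waits 0, runs 0→3
T5: waits 3, runs 3→8
T2: waits 8, runs 8→17
T4: waits 17, runs 17→28
T3: waits 28, runs 28→41
Sum = 0+3+8+17+28 = 56.
EDD (increasing due date): T5 T1 T3 T4 T2.
T5: waits 0, runs 0→5
T1: waits 5, runs 5→8
T3: waits 8, runs 8→21
T4: waits 21, runs 21→32
T2: waits 32, runs 32→41
Sum = 0+5+8+21+32 = 66.
LPT (decreasing processing time): T3 T4 T2 T5 T1.
T3: waits 0, runs 0→13
T4: waits 13, runs 13→24
T2: waits 24, runs 24→33
T5: waits 33, runs 33→38
T1: waits 38, runs 38→41
Sum = 0+13+24+33+38 = 108.
SPT 56, EDD 66, LPT 108 → minimum 56.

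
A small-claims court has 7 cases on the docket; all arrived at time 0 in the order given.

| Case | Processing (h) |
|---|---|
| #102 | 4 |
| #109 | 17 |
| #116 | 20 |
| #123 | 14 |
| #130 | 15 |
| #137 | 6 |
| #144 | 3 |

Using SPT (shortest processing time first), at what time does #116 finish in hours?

SPT (increasing processing time): #144 #102 #137 #123 #130 #109 #116.
#144: 0→3
#102: 3→7
#137: 7→13
#123: 13→27
#130: 27→42
#109: 42→59
#116: 59→79

79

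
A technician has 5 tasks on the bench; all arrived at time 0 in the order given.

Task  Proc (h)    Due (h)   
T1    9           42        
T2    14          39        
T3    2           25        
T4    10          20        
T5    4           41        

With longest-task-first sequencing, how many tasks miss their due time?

2

LPT (decreasing processing time): T2 T4 T1 T5 T3.
T2: 0→14, due 39, tardiness 0
T4: 14→24, due 20, tardiness 4
T1: 24→33, due 42, tardiness 0
T5: 33→37, due 41, tardiness 0
T3: 37→39, due 25, tardiness 14
Late tasks: 2.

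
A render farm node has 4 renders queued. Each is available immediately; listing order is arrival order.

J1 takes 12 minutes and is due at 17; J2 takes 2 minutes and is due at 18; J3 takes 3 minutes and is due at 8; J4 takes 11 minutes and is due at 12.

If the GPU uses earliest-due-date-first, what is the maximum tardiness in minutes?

10

EDD (increasing due date): J3 J4 J1 J2.
J3: 0→3, due 8, tardiness 0
J4: 3→14, due 12, tardiness 2
J1: 14→26, due 17, tardiness 9
J2: 26→28, due 18, tardiness 10
Maximum = 10.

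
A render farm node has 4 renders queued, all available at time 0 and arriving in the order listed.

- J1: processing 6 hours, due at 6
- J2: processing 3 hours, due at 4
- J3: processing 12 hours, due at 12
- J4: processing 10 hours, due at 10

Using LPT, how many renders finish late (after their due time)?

LPT (decreasing processing time): J3 J4 J1 J2.
J3: 0→12, due 12, tardiness 0
J4: 12→22, due 10, tardiness 12
J1: 22→28, due 6, tardiness 22
J2: 28→31, due 4, tardiness 27
Late renders: 3.

3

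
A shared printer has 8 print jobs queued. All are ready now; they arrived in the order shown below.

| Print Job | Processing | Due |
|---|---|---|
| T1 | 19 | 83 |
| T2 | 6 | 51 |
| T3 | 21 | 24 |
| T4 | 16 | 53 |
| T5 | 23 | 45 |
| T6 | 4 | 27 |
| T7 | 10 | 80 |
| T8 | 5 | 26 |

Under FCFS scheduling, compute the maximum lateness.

FIFO (arrival order): T1 T2 T3 T4 T5 T6 T7 T8.
T1: 0→19, due 83, lateness -64
T2: 19→25, due 51, lateness -26
T3: 25→46, due 24, lateness 22
T4: 46→62, due 53, lateness 9
T5: 62→85, due 45, lateness 40
T6: 85→89, due 27, lateness 62
T7: 89→99, due 80, lateness 19
T8: 99→104, due 26, lateness 78
Maximum = 78.

78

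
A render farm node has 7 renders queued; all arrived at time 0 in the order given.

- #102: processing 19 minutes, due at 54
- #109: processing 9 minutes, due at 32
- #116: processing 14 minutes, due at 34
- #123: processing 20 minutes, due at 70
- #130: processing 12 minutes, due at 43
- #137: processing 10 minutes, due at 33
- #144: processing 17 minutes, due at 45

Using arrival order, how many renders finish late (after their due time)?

4

FIFO (arrival order): #102 #109 #116 #123 #130 #137 #144.
#102: 0→19, due 54, tardiness 0
#109: 19→28, due 32, tardiness 0
#116: 28→42, due 34, tardiness 8
#123: 42→62, due 70, tardiness 0
#130: 62→74, due 43, tardiness 31
#137: 74→84, due 33, tardiness 51
#144: 84→101, due 45, tardiness 56
Late renders: 4.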